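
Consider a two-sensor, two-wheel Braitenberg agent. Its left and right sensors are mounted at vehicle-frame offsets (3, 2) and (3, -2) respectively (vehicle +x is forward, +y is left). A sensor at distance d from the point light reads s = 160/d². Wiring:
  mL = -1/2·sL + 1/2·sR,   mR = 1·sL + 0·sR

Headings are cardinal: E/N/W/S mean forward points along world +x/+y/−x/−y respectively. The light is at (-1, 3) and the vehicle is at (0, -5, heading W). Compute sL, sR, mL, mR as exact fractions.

20/13 4 16/13 20/13

left sensor world pos  = (-3, -7); dL² = 104
right sensor world pos = (-3, -3); dR² = 40
sL = 160/104 = 20/13
sR = 160/40 = 4
mL = -1/2·sL + 1/2·sR = 16/13
mR = 1·sL + 0·sR = 20/13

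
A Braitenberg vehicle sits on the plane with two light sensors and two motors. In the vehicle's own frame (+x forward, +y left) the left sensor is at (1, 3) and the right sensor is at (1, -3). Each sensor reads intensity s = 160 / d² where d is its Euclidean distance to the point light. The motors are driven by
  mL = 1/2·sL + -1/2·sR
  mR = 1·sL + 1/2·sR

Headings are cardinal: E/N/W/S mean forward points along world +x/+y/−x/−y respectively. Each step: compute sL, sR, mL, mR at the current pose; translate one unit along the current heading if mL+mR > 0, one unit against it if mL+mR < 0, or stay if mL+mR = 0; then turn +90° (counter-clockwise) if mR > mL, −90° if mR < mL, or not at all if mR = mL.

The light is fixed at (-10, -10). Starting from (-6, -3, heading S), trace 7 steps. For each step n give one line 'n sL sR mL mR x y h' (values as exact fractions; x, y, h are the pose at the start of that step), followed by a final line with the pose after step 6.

n=0: pose=(-6,-3,S); sL=32/17, sR=160/37; mL=-768/629, mR=2544/629; mL+mR=48/17 → advance +1; mR−mL=3312/629 → turn +1·90°
n=1: pose=(-6,-4,E); sL=80/53, sR=80/17; mL=-1440/901, mR=3480/901; mL+mR=120/53 → advance +1; mR−mL=4920/901 → turn +1·90°
n=2: pose=(-5,-4,N); sL=160/53, sR=160/113; mL=4800/5989, mR=22320/5989; mL+mR=240/53 → advance +1; mR−mL=17520/5989 → turn +1·90°
n=3: pose=(-5,-3,W); sL=5, sR=40/29; mL=105/58, mR=165/29; mL+mR=15/2 → advance +1; mR−mL=225/58 → turn +1·90°
n=4: pose=(-6,-3,S); sL=32/17, sR=160/37; mL=-768/629, mR=2544/629; mL+mR=48/17 → advance +1; mR−mL=3312/629 → turn +1·90°
n=5: pose=(-6,-4,E); sL=80/53, sR=80/17; mL=-1440/901, mR=3480/901; mL+mR=120/53 → advance +1; mR−mL=4920/901 → turn +1·90°
n=6: pose=(-5,-4,N); sL=160/53, sR=160/113; mL=4800/5989, mR=22320/5989; mL+mR=240/53 → advance +1; mR−mL=17520/5989 → turn +1·90°

0 32/17 160/37 -768/629 2544/629 -6 -3 S
1 80/53 80/17 -1440/901 3480/901 -6 -4 E
2 160/53 160/113 4800/5989 22320/5989 -5 -4 N
3 5 40/29 105/58 165/29 -5 -3 W
4 32/17 160/37 -768/629 2544/629 -6 -3 S
5 80/53 80/17 -1440/901 3480/901 -6 -4 E
6 160/53 160/113 4800/5989 22320/5989 -5 -4 N
final -5 -3 W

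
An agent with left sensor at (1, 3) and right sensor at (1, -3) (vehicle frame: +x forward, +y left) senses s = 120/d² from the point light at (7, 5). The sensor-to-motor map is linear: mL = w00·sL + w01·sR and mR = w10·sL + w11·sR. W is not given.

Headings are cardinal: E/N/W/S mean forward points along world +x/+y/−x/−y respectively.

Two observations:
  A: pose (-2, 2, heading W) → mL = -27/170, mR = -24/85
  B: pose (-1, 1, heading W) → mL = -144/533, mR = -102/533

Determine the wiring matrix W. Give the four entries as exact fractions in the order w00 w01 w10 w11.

1/2 -1/2 -1 1/2

obs A: pose=(-2,2,W) → sL=15/17, sR=6/5, mL=-27/170, mR=-24/85
obs B: pose=(-1,1,W) → sL=12/13, sR=60/41, mL=-144/533, mR=-102/533
sensor matrix S = [[15/17, 6/5], [12/13, 60/41]]; det S = 8316/45305
solve [mL_A; mL_B] = S·[w00; w01] and [mR_A; mR_B] = S·[w10; w11]:
  w00 = 1/2, w01 = -1/2, w10 = -1, w11 = 1/2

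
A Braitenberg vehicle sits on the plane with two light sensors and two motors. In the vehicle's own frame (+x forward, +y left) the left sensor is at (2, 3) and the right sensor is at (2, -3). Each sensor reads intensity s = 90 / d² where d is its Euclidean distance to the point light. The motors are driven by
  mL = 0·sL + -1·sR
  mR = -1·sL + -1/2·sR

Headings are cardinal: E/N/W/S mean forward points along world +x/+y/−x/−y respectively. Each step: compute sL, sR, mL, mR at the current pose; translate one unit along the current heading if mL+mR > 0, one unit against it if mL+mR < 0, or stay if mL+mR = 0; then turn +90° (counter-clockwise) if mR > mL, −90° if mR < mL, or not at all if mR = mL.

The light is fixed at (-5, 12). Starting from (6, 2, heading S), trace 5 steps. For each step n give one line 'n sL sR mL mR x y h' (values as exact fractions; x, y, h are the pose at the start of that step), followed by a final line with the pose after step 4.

n=0: pose=(6,2,S); sL=9/34, sR=45/104; mL=-45/104, mR=-1701/3536; mL+mR=-3231/3536 → advance -1; mR−mL=-171/3536 → turn -1·90°
n=1: pose=(6,3,W); sL=2/5, sR=10/13; mL=-10/13, mR=-51/65; mL+mR=-101/65 → advance -1; mR−mL=-1/65 → turn -1·90°
n=2: pose=(7,3,N); sL=9/13, sR=45/137; mL=-45/137, mR=-3051/3562; mL+mR=-4221/3562 → advance -1; mR−mL=-1881/3562 → turn -1·90°
n=3: pose=(7,2,E); sL=18/49, sR=18/73; mL=-18/73, mR=-1755/3577; mL+mR=-2637/3577 → advance -1; mR−mL=-873/3577 → turn -1·90°
n=4: pose=(6,2,S); sL=9/34, sR=45/104; mL=-45/104, mR=-1701/3536; mL+mR=-3231/3536 → advance -1; mR−mL=-171/3536 → turn -1·90°

0 9/34 45/104 -45/104 -1701/3536 6 2 S
1 2/5 10/13 -10/13 -51/65 6 3 W
2 9/13 45/137 -45/137 -3051/3562 7 3 N
3 18/49 18/73 -18/73 -1755/3577 7 2 E
4 9/34 45/104 -45/104 -1701/3536 6 2 S
final 6 3 W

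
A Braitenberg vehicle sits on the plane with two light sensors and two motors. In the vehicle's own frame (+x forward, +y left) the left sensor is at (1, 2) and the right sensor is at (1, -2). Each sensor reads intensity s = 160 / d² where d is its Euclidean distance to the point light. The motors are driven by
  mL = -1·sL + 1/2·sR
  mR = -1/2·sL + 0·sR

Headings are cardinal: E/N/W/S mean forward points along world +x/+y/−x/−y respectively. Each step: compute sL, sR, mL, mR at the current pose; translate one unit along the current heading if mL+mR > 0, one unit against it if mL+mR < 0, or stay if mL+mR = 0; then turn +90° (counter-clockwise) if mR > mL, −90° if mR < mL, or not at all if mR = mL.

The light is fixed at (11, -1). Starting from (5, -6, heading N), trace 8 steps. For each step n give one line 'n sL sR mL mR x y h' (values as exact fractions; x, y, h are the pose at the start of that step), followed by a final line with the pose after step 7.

n=0: pose=(5,-6,N); sL=2, sR=5; mL=1/2, mR=-1; mL+mR=-1/2 → advance -1; mR−mL=-3/2 → turn -1·90°
n=1: pose=(5,-7,E); sL=160/41, sR=160/89; mL=-10960/3649, mR=-80/41; mL+mR=-18080/3649 → advance -1; mR−mL=3840/3649 → turn +1·90°
n=2: pose=(4,-7,N); sL=80/53, sR=16/5; mL=24/265, mR=-40/53; mL+mR=-176/265 → advance -1; mR−mL=-224/265 → turn -1·90°
n=3: pose=(4,-8,E); sL=160/61, sR=160/117; mL=-13840/7137, mR=-80/61; mL+mR=-23200/7137 → advance -1; mR−mL=4480/7137 → turn +1·90°
n=4: pose=(3,-8,N); sL=20/17, sR=20/9; mL=-10/153, mR=-10/17; mL+mR=-100/153 → advance -1; mR−mL=-80/153 → turn -1·90°
n=5: pose=(3,-9,E); sL=32/17, sR=160/149; mL=-3408/2533, mR=-16/17; mL+mR=-5792/2533 → advance -1; mR−mL=1024/2533 → turn +1·90°
n=6: pose=(2,-9,N); sL=16/17, sR=80/49; mL=-104/833, mR=-8/17; mL+mR=-496/833 → advance -1; mR−mL=-288/833 → turn -1·90°
n=7: pose=(2,-10,E); sL=160/113, sR=32/37; mL=-4112/4181, mR=-80/113; mL+mR=-7072/4181 → advance -1; mR−mL=1152/4181 → turn +1·90°

0 2 5 1/2 -1 5 -6 N
1 160/41 160/89 -10960/3649 -80/41 5 -7 E
2 80/53 16/5 24/265 -40/53 4 -7 N
3 160/61 160/117 -13840/7137 -80/61 4 -8 E
4 20/17 20/9 -10/153 -10/17 3 -8 N
5 32/17 160/149 -3408/2533 -16/17 3 -9 E
6 16/17 80/49 -104/833 -8/17 2 -9 N
7 160/113 32/37 -4112/4181 -80/113 2 -10 E
final 1 -10 N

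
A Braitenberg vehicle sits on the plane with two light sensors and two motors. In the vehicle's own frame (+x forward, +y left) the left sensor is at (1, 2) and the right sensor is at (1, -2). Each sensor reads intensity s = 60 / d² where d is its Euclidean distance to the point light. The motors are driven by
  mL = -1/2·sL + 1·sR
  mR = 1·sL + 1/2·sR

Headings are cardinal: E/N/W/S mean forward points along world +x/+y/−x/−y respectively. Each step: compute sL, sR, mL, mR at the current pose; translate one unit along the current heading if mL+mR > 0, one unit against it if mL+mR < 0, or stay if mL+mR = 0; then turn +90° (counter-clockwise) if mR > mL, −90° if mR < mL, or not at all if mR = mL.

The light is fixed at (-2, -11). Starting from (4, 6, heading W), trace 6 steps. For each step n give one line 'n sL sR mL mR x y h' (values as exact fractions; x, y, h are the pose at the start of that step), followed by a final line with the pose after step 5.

0 6/25 30/193 171/4825 1533/4825 4 6 W
1 12/61 12/53 414/3233 1002/3233 3 6 S
2 1/6 15/58 61/348 103/348 3 5 E
3 12/61 60/353 1542/21533 6066/21533 4 5 N
4 6/25 30/193 171/4825 1533/4825 4 6 W
5 12/61 12/53 414/3233 1002/3233 3 6 S
final 3 5 E

n=0: pose=(4,6,W); sL=6/25, sR=30/193; mL=171/4825, mR=1533/4825; mL+mR=1704/4825 → advance +1; mR−mL=1362/4825 → turn +1·90°
n=1: pose=(3,6,S); sL=12/61, sR=12/53; mL=414/3233, mR=1002/3233; mL+mR=1416/3233 → advance +1; mR−mL=588/3233 → turn +1·90°
n=2: pose=(3,5,E); sL=1/6, sR=15/58; mL=61/348, mR=103/348; mL+mR=41/87 → advance +1; mR−mL=7/58 → turn +1·90°
n=3: pose=(4,5,N); sL=12/61, sR=60/353; mL=1542/21533, mR=6066/21533; mL+mR=7608/21533 → advance +1; mR−mL=4524/21533 → turn +1·90°
n=4: pose=(4,6,W); sL=6/25, sR=30/193; mL=171/4825, mR=1533/4825; mL+mR=1704/4825 → advance +1; mR−mL=1362/4825 → turn +1·90°
n=5: pose=(3,6,S); sL=12/61, sR=12/53; mL=414/3233, mR=1002/3233; mL+mR=1416/3233 → advance +1; mR−mL=588/3233 → turn +1·90°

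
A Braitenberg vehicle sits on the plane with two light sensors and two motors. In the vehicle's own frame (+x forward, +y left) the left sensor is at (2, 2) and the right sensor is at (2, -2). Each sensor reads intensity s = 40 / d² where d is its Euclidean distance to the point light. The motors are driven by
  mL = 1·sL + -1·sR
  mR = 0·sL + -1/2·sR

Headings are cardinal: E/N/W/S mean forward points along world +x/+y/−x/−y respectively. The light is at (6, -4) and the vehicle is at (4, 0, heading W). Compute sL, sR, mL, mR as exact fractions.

2 10/13 16/13 -5/13

left sensor world pos  = (2, -2); dL² = 20
right sensor world pos = (2, 2); dR² = 52
sL = 40/20 = 2
sR = 40/52 = 10/13
mL = 1·sL + -1·sR = 16/13
mR = 0·sL + -1/2·sR = -5/13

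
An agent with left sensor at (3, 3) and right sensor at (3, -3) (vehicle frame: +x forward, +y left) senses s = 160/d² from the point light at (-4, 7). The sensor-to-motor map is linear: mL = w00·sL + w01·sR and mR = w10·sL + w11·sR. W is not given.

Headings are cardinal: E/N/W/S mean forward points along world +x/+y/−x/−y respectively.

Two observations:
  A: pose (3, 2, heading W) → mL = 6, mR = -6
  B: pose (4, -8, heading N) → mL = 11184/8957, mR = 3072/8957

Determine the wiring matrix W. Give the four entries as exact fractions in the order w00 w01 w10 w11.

1 1/2 1 -1

obs A: pose=(3,2,W) → sL=2, sR=8, mL=6, mR=-6
obs B: pose=(4,-8,N) → sL=160/169, sR=32/53, mL=11184/8957, mR=3072/8957
sensor matrix S = [[2, 8], [160/169, 32/53]]; det S = -57024/8957
solve [mL_A; mL_B] = S·[w00; w01] and [mR_A; mR_B] = S·[w10; w11]:
  w00 = 1, w01 = 1/2, w10 = 1, w11 = -1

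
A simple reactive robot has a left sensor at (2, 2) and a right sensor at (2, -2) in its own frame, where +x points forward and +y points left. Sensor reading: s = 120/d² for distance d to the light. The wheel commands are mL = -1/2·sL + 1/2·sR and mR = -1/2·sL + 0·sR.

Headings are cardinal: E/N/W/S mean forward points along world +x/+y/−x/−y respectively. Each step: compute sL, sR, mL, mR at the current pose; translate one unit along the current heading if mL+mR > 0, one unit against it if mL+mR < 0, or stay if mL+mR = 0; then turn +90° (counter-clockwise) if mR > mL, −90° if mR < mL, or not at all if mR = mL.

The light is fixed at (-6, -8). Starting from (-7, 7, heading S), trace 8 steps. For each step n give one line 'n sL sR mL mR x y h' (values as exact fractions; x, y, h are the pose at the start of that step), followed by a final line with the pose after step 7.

n=0: pose=(-7,7,S); sL=12/17, sR=60/89; mL=-24/1513, mR=-6/17; mL+mR=-558/1513 → advance -1; mR−mL=-30/89 → turn -1·90°
n=1: pose=(-7,8,W); sL=24/41, sR=40/111; mL=-512/4551, mR=-12/41; mL+mR=-1844/4551 → advance -1; mR−mL=-20/111 → turn -1·90°
n=2: pose=(-6,8,N); sL=15/41, sR=15/41; mL=0, mR=-15/82; mL+mR=-15/82 → advance -1; mR−mL=-15/82 → turn -1·90°
n=3: pose=(-6,7,E); sL=120/293, sR=120/173; mL=7200/50689, mR=-60/293; mL+mR=-3180/50689 → advance -1; mR−mL=-60/173 → turn -1·90°
n=4: pose=(-7,7,S); sL=12/17, sR=60/89; mL=-24/1513, mR=-6/17; mL+mR=-558/1513 → advance -1; mR−mL=-30/89 → turn -1·90°
n=5: pose=(-7,8,W); sL=24/41, sR=40/111; mL=-512/4551, mR=-12/41; mL+mR=-1844/4551 → advance -1; mR−mL=-20/111 → turn -1·90°
n=6: pose=(-6,8,N); sL=15/41, sR=15/41; mL=0, mR=-15/82; mL+mR=-15/82 → advance -1; mR−mL=-15/82 → turn -1·90°
n=7: pose=(-6,7,E); sL=120/293, sR=120/173; mL=7200/50689, mR=-60/293; mL+mR=-3180/50689 → advance -1; mR−mL=-60/173 → turn -1·90°

0 12/17 60/89 -24/1513 -6/17 -7 7 S
1 24/41 40/111 -512/4551 -12/41 -7 8 W
2 15/41 15/41 0 -15/82 -6 8 N
3 120/293 120/173 7200/50689 -60/293 -6 7 E
4 12/17 60/89 -24/1513 -6/17 -7 7 S
5 24/41 40/111 -512/4551 -12/41 -7 8 W
6 15/41 15/41 0 -15/82 -6 8 N
7 120/293 120/173 7200/50689 -60/293 -6 7 E
final -7 7 S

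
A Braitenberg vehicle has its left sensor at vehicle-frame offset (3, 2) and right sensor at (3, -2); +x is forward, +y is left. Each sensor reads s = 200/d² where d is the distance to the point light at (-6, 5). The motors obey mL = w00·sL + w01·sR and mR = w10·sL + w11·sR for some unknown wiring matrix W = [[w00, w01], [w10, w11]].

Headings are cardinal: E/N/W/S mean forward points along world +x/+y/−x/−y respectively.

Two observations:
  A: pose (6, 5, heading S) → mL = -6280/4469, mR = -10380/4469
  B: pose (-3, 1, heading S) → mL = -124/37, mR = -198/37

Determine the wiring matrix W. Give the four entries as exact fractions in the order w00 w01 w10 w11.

obs A: pose=(6,5,S) → sL=40/41, sR=200/109, mL=-6280/4469, mR=-10380/4469
obs B: pose=(-3,1,S) → sL=100/37, sR=4, mL=-124/37, mR=-198/37
sensor matrix S = [[40/41, 200/109], [100/37, 4]]; det S = -174720/165353
solve [mL_A; mL_B] = S·[w00; w01] and [mR_A; mR_B] = S·[w10; w11]:
  w00 = -1/2, w01 = -1/2, w10 = -1/2, w11 = -1

-1/2 -1/2 -1/2 -1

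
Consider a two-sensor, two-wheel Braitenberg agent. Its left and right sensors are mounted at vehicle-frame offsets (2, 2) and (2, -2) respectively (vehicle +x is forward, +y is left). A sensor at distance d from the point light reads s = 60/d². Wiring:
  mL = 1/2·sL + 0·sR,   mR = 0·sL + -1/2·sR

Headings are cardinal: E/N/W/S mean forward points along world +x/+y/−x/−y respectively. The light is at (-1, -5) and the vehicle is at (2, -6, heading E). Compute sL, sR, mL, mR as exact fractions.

30/13 30/17 15/13 -15/17

left sensor world pos  = (4, -4); dL² = 26
right sensor world pos = (4, -8); dR² = 34
sL = 60/26 = 30/13
sR = 60/34 = 30/17
mL = 1/2·sL + 0·sR = 15/13
mR = 0·sL + -1/2·sR = -15/17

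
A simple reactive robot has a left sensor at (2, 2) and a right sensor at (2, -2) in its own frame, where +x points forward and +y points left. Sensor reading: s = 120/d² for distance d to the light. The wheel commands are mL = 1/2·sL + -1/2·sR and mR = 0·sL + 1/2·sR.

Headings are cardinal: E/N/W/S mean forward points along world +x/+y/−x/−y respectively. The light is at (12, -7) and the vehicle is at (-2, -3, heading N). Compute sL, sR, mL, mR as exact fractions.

30/73 2/3 -28/219 1/3

left sensor world pos  = (-4, -1); dL² = 292
right sensor world pos = (0, -1); dR² = 180
sL = 120/292 = 30/73
sR = 120/180 = 2/3
mL = 1/2·sL + -1/2·sR = -28/219
mR = 0·sL + 1/2·sR = 1/3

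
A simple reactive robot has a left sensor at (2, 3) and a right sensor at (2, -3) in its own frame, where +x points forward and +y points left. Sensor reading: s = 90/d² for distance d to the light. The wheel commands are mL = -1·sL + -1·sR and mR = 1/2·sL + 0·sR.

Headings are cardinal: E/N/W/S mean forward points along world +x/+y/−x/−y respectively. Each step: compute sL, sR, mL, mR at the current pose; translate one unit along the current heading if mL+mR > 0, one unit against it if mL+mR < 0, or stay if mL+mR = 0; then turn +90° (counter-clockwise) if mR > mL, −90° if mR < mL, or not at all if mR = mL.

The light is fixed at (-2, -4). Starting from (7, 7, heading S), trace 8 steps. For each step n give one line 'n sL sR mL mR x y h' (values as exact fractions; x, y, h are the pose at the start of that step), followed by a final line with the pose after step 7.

n=0: pose=(7,7,S); sL=2/5, sR=10/13; mL=-76/65, mR=1/5; mL+mR=-63/65 → advance -1; mR−mL=89/65 → turn +1·90°
n=1: pose=(7,8,E); sL=45/173, sR=45/101; mL=-12330/17473, mR=45/346; mL+mR=-20115/34946 → advance -1; mR−mL=29205/34946 → turn +1·90°
n=2: pose=(6,8,N); sL=90/221, sR=90/317; mL=-48420/70057, mR=45/221; mL+mR=-34155/70057 → advance -1; mR−mL=62685/70057 → turn +1·90°
n=3: pose=(6,7,W); sL=9/10, sR=45/116; mL=-747/580, mR=9/20; mL+mR=-243/290 → advance -1; mR−mL=252/145 → turn +1·90°
n=4: pose=(7,7,S); sL=2/5, sR=10/13; mL=-76/65, mR=1/5; mL+mR=-63/65 → advance -1; mR−mL=89/65 → turn +1·90°
n=5: pose=(7,8,E); sL=45/173, sR=45/101; mL=-12330/17473, mR=45/346; mL+mR=-20115/34946 → advance -1; mR−mL=29205/34946 → turn +1·90°
n=6: pose=(6,8,N); sL=90/221, sR=90/317; mL=-48420/70057, mR=45/221; mL+mR=-34155/70057 → advance -1; mR−mL=62685/70057 → turn +1·90°
n=7: pose=(6,7,W); sL=9/10, sR=45/116; mL=-747/580, mR=9/20; mL+mR=-243/290 → advance -1; mR−mL=252/145 → turn +1·90°

0 2/5 10/13 -76/65 1/5 7 7 S
1 45/173 45/101 -12330/17473 45/346 7 8 E
2 90/221 90/317 -48420/70057 45/221 6 8 N
3 9/10 45/116 -747/580 9/20 6 7 W
4 2/5 10/13 -76/65 1/5 7 7 S
5 45/173 45/101 -12330/17473 45/346 7 8 E
6 90/221 90/317 -48420/70057 45/221 6 8 N
7 9/10 45/116 -747/580 9/20 6 7 W
final 7 7 S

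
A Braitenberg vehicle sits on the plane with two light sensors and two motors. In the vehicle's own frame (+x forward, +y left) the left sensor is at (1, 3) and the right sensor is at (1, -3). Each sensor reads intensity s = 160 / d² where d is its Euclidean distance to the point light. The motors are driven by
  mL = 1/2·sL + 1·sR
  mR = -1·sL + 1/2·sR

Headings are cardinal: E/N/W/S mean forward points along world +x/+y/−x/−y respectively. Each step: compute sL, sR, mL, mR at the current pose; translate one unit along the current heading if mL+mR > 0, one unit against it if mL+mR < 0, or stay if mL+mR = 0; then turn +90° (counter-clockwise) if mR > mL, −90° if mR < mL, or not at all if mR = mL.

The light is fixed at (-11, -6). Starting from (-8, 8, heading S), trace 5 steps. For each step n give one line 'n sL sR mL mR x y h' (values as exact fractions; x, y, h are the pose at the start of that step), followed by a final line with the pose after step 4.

0 32/41 160/169 9264/6929 -2128/6929 -8 8 S
1 20/13 8/13 18/13 -16/13 -8 7 W
2 160/197 160/221 49200/43537 -19600/43537 -9 7 N
3 80/149 16/13 2904/1937 152/1937 -9 8 E
4 32/41 160/169 9264/6929 -2128/6929 -8 8 S
final -8 7 W

n=0: pose=(-8,8,S); sL=32/41, sR=160/169; mL=9264/6929, mR=-2128/6929; mL+mR=7136/6929 → advance +1; mR−mL=-11392/6929 → turn -1·90°
n=1: pose=(-8,7,W); sL=20/13, sR=8/13; mL=18/13, mR=-16/13; mL+mR=2/13 → advance +1; mR−mL=-34/13 → turn -1·90°
n=2: pose=(-9,7,N); sL=160/197, sR=160/221; mL=49200/43537, mR=-19600/43537; mL+mR=29600/43537 → advance +1; mR−mL=-68800/43537 → turn -1·90°
n=3: pose=(-9,8,E); sL=80/149, sR=16/13; mL=2904/1937, mR=152/1937; mL+mR=3056/1937 → advance +1; mR−mL=-2752/1937 → turn -1·90°
n=4: pose=(-8,8,S); sL=32/41, sR=160/169; mL=9264/6929, mR=-2128/6929; mL+mR=7136/6929 → advance +1; mR−mL=-11392/6929 → turn -1·90°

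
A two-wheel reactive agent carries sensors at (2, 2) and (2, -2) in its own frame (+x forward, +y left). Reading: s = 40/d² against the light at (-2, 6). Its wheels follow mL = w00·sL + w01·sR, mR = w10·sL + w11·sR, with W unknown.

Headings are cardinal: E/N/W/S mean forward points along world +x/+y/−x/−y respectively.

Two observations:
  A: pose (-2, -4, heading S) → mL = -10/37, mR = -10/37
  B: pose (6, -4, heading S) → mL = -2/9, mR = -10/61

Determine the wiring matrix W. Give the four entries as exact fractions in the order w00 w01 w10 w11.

0 -1 -1 0

obs A: pose=(-2,-4,S) → sL=10/37, sR=10/37, mL=-10/37, mR=-10/37
obs B: pose=(6,-4,S) → sL=10/61, sR=2/9, mL=-2/9, mR=-10/61
sensor matrix S = [[10/37, 10/37], [10/61, 2/9]]; det S = 320/20313
solve [mL_A; mL_B] = S·[w00; w01] and [mR_A; mR_B] = S·[w10; w11]:
  w00 = 0, w01 = -1, w10 = -1, w11 = 0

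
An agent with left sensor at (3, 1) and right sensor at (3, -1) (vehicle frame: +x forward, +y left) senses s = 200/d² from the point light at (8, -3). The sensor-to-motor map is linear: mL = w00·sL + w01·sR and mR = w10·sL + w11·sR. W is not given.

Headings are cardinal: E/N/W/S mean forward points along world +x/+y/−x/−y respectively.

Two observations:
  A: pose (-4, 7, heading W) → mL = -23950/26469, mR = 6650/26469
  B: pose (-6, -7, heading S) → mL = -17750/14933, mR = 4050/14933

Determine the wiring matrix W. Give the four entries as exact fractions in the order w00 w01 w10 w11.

obs A: pose=(-4,7,W) → sL=100/153, sR=100/173, mL=-23950/26469, mR=6650/26469
obs B: pose=(-6,-7,S) → sL=100/109, sR=100/137, mL=-17750/14933, mR=4050/14933
sensor matrix S = [[100/153, 100/173], [100/109, 100/137]]; det S = -21040000/395261577
solve [mL_A; mL_B] = S·[w00; w01] and [mR_A; mR_B] = S·[w10; w11]:
  w00 = -1/2, w01 = -1, w10 = -1/2, w11 = 1

-1/2 -1 -1/2 1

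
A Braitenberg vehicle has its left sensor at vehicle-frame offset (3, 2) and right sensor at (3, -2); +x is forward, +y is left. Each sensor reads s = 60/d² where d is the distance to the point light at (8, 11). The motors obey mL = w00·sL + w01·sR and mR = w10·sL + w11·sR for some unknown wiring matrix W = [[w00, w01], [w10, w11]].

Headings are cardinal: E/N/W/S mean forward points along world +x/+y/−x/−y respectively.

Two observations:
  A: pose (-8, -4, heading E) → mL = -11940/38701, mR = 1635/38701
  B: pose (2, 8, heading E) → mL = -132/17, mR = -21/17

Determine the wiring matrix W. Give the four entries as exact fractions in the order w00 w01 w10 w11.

-1 -1 -1/2 1

obs A: pose=(-8,-4,E) → sL=30/169, sR=30/229, mL=-11940/38701, mR=1635/38701
obs B: pose=(2,8,E) → sL=6, sR=30/17, mL=-132/17, mR=-21/17
sensor matrix S = [[30/169, 30/229], [6, 30/17]]; det S = -311040/657917
solve [mL_A; mL_B] = S·[w00; w01] and [mR_A; mR_B] = S·[w10; w11]:
  w00 = -1, w01 = -1, w10 = -1/2, w11 = 1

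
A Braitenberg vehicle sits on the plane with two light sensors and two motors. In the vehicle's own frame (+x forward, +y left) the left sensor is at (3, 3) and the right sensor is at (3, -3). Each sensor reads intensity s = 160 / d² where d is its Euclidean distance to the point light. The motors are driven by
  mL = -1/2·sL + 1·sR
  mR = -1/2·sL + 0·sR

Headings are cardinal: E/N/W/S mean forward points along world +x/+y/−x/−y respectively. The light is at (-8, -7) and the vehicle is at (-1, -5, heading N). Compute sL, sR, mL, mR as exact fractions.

left sensor world pos  = (-4, -2); dL² = 41
right sensor world pos = (2, -2); dR² = 125
sL = 160/41 = 160/41
sR = 160/125 = 32/25
mL = -1/2·sL + 1·sR = -688/1025
mR = -1/2·sL + 0·sR = -80/41

160/41 32/25 -688/1025 -80/41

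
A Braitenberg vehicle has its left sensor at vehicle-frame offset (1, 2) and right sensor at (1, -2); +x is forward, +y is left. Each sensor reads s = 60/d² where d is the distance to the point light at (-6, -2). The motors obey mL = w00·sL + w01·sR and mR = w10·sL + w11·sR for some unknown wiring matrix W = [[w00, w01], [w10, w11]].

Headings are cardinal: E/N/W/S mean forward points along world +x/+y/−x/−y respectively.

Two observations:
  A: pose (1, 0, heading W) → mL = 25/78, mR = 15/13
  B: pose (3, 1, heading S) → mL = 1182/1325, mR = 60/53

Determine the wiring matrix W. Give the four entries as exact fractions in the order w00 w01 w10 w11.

-1/2 1 0 1

obs A: pose=(1,0,W) → sL=5/3, sR=15/13, mL=25/78, mR=15/13
obs B: pose=(3,1,S) → sL=12/25, sR=60/53, mL=1182/1325, mR=60/53
sensor matrix S = [[5/3, 15/13], [12/25, 60/53]]; det S = 4592/3445
solve [mL_A; mL_B] = S·[w00; w01] and [mR_A; mR_B] = S·[w10; w11]:
  w00 = -1/2, w01 = 1, w10 = 0, w11 = 1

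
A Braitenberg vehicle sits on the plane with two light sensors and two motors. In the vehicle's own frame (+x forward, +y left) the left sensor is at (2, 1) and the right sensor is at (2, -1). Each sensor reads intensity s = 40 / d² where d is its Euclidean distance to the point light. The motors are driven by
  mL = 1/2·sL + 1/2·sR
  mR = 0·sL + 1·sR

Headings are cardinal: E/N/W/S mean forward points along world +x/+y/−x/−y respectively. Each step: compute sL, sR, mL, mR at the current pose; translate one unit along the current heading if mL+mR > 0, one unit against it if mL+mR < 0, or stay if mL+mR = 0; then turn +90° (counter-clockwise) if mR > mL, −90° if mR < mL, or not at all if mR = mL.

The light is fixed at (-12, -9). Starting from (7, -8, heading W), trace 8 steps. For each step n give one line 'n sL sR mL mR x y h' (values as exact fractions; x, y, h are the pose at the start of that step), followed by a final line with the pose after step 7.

0 40/289 40/293 11640/84677 40/293 7 -8 W
1 20/149 4/37 668/5513 4/37 6 -8 N
2 40/409 40/401 16200/164009 40/401 6 -7 E
3 2/17 5/52 189/1768 5/52 7 -7 N
4 40/457 8/89 3608/40673 8/89 7 -6 E
5 20/193 20/233 4260/44969 20/233 8 -6 N
6 40/509 40/493 20040/250937 40/493 8 -5 E
7 10/109 1/13 239/2834 1/13 9 -5 N
final 9 -4 E

n=0: pose=(7,-8,W); sL=40/289, sR=40/293; mL=11640/84677, mR=40/293; mL+mR=23200/84677 → advance +1; mR−mL=-80/84677 → turn -1·90°
n=1: pose=(6,-8,N); sL=20/149, sR=4/37; mL=668/5513, mR=4/37; mL+mR=1264/5513 → advance +1; mR−mL=-72/5513 → turn -1·90°
n=2: pose=(6,-7,E); sL=40/409, sR=40/401; mL=16200/164009, mR=40/401; mL+mR=32560/164009 → advance +1; mR−mL=160/164009 → turn +1·90°
n=3: pose=(7,-7,N); sL=2/17, sR=5/52; mL=189/1768, mR=5/52; mL+mR=359/1768 → advance +1; mR−mL=-19/1768 → turn -1·90°
n=4: pose=(7,-6,E); sL=40/457, sR=8/89; mL=3608/40673, mR=8/89; mL+mR=7264/40673 → advance +1; mR−mL=48/40673 → turn +1·90°
n=5: pose=(8,-6,N); sL=20/193, sR=20/233; mL=4260/44969, mR=20/233; mL+mR=8120/44969 → advance +1; mR−mL=-400/44969 → turn -1·90°
n=6: pose=(8,-5,E); sL=40/509, sR=40/493; mL=20040/250937, mR=40/493; mL+mR=40400/250937 → advance +1; mR−mL=320/250937 → turn +1·90°
n=7: pose=(9,-5,N); sL=10/109, sR=1/13; mL=239/2834, mR=1/13; mL+mR=457/2834 → advance +1; mR−mL=-21/2834 → turn -1·90°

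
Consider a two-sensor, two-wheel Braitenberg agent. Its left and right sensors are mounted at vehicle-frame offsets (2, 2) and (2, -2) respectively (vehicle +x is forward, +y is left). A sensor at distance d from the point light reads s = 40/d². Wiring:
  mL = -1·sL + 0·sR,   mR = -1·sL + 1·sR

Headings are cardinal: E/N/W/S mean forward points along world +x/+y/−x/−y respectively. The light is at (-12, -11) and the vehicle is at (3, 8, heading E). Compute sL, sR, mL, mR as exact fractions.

4/73 20/289 -4/73 304/21097

left sensor world pos  = (5, 10); dL² = 730
right sensor world pos = (5, 6); dR² = 578
sL = 40/730 = 4/73
sR = 40/578 = 20/289
mL = -1·sL + 0·sR = -4/73
mR = -1·sL + 1·sR = 304/21097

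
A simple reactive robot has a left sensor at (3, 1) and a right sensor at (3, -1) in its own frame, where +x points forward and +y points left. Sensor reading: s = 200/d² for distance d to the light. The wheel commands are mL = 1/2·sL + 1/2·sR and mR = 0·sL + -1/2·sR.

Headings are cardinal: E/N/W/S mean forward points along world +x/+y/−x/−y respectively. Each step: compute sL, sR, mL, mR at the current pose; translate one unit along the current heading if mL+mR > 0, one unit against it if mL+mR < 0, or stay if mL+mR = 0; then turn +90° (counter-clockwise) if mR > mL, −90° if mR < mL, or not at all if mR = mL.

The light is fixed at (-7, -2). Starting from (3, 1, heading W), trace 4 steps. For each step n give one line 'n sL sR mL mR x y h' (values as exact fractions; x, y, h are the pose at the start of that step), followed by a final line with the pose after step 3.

0 200/53 40/13 2360/689 -20/13 3 1 W
1 2 25/17 59/34 -25/34 2 1 N
2 200/169 200/153 32200/25857 -100/153 2 2 E
3 100/61 100/41 5100/2501 -50/41 3 2 S
final 3 1 W

n=0: pose=(3,1,W); sL=200/53, sR=40/13; mL=2360/689, mR=-20/13; mL+mR=100/53 → advance +1; mR−mL=-3420/689 → turn -1·90°
n=1: pose=(2,1,N); sL=2, sR=25/17; mL=59/34, mR=-25/34; mL+mR=1 → advance +1; mR−mL=-42/17 → turn -1·90°
n=2: pose=(2,2,E); sL=200/169, sR=200/153; mL=32200/25857, mR=-100/153; mL+mR=100/169 → advance +1; mR−mL=-49100/25857 → turn -1·90°
n=3: pose=(3,2,S); sL=100/61, sR=100/41; mL=5100/2501, mR=-50/41; mL+mR=50/61 → advance +1; mR−mL=-8150/2501 → turn -1·90°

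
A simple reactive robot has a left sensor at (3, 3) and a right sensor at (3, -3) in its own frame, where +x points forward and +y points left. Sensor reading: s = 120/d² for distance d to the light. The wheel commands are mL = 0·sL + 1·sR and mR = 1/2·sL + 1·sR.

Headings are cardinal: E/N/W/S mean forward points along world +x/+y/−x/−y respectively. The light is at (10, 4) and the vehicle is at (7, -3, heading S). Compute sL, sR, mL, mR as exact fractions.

left sensor world pos  = (10, -6); dL² = 100
right sensor world pos = (4, -6); dR² = 136
sL = 120/100 = 6/5
sR = 120/136 = 15/17
mL = 0·sL + 1·sR = 15/17
mR = 1/2·sL + 1·sR = 126/85

6/5 15/17 15/17 126/85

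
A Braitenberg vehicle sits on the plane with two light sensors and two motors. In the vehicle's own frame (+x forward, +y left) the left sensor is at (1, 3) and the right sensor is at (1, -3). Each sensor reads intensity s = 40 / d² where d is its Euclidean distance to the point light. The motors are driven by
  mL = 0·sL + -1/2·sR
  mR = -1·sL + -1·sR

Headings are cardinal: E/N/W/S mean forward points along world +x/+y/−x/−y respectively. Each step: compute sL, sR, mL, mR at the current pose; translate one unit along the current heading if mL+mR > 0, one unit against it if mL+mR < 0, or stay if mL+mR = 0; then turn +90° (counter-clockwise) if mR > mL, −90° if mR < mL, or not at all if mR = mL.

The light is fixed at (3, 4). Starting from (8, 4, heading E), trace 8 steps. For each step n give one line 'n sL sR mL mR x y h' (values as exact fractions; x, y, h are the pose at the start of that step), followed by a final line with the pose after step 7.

0 8/9 8/9 -4/9 -16/9 8 4 E
1 4/5 20 -10 -104/5 7 4 S
2 40/13 8/5 -4/5 -304/65 7 5 W
3 5 10/17 -5/17 -95/17 8 5 N
4 8/9 8/9 -4/9 -16/9 8 4 E
5 4/5 20 -10 -104/5 7 4 S
6 40/13 8/5 -4/5 -304/65 7 5 W
7 5 10/17 -5/17 -95/17 8 5 N
final 8 4 E

n=0: pose=(8,4,E); sL=8/9, sR=8/9; mL=-4/9, mR=-16/9; mL+mR=-20/9 → advance -1; mR−mL=-4/3 → turn -1·90°
n=1: pose=(7,4,S); sL=4/5, sR=20; mL=-10, mR=-104/5; mL+mR=-154/5 → advance -1; mR−mL=-54/5 → turn -1·90°
n=2: pose=(7,5,W); sL=40/13, sR=8/5; mL=-4/5, mR=-304/65; mL+mR=-356/65 → advance -1; mR−mL=-252/65 → turn -1·90°
n=3: pose=(8,5,N); sL=5, sR=10/17; mL=-5/17, mR=-95/17; mL+mR=-100/17 → advance -1; mR−mL=-90/17 → turn -1·90°
n=4: pose=(8,4,E); sL=8/9, sR=8/9; mL=-4/9, mR=-16/9; mL+mR=-20/9 → advance -1; mR−mL=-4/3 → turn -1·90°
n=5: pose=(7,4,S); sL=4/5, sR=20; mL=-10, mR=-104/5; mL+mR=-154/5 → advance -1; mR−mL=-54/5 → turn -1·90°
n=6: pose=(7,5,W); sL=40/13, sR=8/5; mL=-4/5, mR=-304/65; mL+mR=-356/65 → advance -1; mR−mL=-252/65 → turn -1·90°
n=7: pose=(8,5,N); sL=5, sR=10/17; mL=-5/17, mR=-95/17; mL+mR=-100/17 → advance -1; mR−mL=-90/17 → turn -1·90°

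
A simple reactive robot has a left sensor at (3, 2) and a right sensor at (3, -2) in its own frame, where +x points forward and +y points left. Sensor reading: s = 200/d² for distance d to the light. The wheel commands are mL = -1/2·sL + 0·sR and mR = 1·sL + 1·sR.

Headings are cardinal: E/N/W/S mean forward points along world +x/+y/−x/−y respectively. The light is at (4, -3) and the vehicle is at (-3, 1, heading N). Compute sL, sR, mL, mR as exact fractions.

20/13 100/37 -10/13 2040/481

left sensor world pos  = (-5, 4); dL² = 130
right sensor world pos = (-1, 4); dR² = 74
sL = 200/130 = 20/13
sR = 200/74 = 100/37
mL = -1/2·sL + 0·sR = -10/13
mR = 1·sL + 1·sR = 2040/481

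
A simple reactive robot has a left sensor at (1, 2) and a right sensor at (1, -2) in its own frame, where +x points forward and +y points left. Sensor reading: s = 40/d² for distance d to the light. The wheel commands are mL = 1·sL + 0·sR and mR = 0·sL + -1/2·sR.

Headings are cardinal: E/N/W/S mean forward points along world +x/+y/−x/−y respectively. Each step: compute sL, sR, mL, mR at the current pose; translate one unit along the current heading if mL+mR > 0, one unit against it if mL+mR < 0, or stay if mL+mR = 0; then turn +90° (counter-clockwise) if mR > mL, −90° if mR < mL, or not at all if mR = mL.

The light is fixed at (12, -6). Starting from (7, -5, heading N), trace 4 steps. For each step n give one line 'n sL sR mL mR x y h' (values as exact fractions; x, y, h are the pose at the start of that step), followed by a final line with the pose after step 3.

0 40/53 40/13 40/53 -20/13 7 -5 N
1 2 2 2 -1 7 -6 E
2 8 40/37 8 -20/37 8 -6 S
3 20/17 20/13 20/17 -10/13 8 -7 W
final 7 -7 N

n=0: pose=(7,-5,N); sL=40/53, sR=40/13; mL=40/53, mR=-20/13; mL+mR=-540/689 → advance -1; mR−mL=-1580/689 → turn -1·90°
n=1: pose=(7,-6,E); sL=2, sR=2; mL=2, mR=-1; mL+mR=1 → advance +1; mR−mL=-3 → turn -1·90°
n=2: pose=(8,-6,S); sL=8, sR=40/37; mL=8, mR=-20/37; mL+mR=276/37 → advance +1; mR−mL=-316/37 → turn -1·90°
n=3: pose=(8,-7,W); sL=20/17, sR=20/13; mL=20/17, mR=-10/13; mL+mR=90/221 → advance +1; mR−mL=-430/221 → turn -1·90°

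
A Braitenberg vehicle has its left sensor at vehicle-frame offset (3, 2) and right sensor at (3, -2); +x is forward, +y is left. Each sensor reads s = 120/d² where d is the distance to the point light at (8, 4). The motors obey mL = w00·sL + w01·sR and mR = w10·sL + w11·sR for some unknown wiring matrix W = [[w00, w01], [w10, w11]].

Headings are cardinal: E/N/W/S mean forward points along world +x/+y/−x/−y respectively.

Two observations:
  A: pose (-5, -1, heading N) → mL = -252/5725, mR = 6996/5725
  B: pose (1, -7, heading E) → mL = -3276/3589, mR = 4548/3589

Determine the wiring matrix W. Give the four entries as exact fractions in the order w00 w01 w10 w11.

obs A: pose=(-5,-1,N) → sL=120/229, sR=24/25, mL=-252/5725, mR=6996/5725
obs B: pose=(1,-7,E) → sL=120/97, sR=24/37, mL=-3276/3589, mR=4548/3589
sensor matrix S = [[120/229, 24/25], [120/97, 24/37]]; det S = -3483648/4109405
solve [mL_A; mL_B] = S·[w00; w01] and [mR_A; mR_B] = S·[w10; w11]:
  w00 = -1, w01 = 1/2, w10 = 1/2, w11 = 1

-1 1/2 1/2 1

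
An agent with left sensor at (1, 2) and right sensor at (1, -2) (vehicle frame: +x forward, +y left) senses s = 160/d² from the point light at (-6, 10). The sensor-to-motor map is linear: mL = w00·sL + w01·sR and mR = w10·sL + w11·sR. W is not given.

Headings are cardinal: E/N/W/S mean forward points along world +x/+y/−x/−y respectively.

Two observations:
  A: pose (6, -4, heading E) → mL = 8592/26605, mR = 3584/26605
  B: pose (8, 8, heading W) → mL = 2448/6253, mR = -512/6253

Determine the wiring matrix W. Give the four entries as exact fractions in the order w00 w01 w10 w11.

1 -1/2 1 -1

obs A: pose=(6,-4,E) → sL=160/313, sR=32/85, mL=8592/26605, mR=3584/26605
obs B: pose=(8,8,W) → sL=32/37, sR=160/169, mL=2448/6253, mR=-512/6253
sensor matrix S = [[160/313, 32/85], [32/37, 160/169]]; det S = 26345472/166361065
solve [mL_A; mL_B] = S·[w00; w01] and [mR_A; mR_B] = S·[w10; w11]:
  w00 = 1, w01 = -1/2, w10 = 1, w11 = -1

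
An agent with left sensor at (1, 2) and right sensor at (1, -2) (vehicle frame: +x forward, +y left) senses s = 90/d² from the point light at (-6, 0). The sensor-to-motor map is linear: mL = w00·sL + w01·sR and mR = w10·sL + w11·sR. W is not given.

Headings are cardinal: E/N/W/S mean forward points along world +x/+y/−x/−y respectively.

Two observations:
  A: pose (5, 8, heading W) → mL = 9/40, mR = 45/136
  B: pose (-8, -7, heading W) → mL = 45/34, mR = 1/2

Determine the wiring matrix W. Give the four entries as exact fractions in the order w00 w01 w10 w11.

obs A: pose=(5,8,W) → sL=45/68, sR=9/20, mL=9/40, mR=45/136
obs B: pose=(-8,-7,W) → sL=1, sR=45/17, mL=45/34, mR=1/2
sensor matrix S = [[45/68, 9/20], [1, 45/17]]; det S = 1881/1445
solve [mL_A; mL_B] = S·[w00; w01] and [mR_A; mR_B] = S·[w10; w11]:
  w00 = 0, w01 = 1/2, w10 = 1/2, w11 = 0

0 1/2 1/2 0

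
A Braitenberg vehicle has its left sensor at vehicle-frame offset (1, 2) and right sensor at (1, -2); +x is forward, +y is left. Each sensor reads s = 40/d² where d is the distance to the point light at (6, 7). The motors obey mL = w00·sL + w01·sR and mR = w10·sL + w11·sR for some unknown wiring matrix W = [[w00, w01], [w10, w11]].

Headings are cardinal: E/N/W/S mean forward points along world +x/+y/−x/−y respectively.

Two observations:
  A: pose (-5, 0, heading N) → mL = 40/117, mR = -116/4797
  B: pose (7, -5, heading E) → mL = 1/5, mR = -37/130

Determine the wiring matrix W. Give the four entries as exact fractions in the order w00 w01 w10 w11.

0 1 -1 1/2

obs A: pose=(-5,0,N) → sL=8/41, sR=40/117, mL=40/117, mR=-116/4797
obs B: pose=(7,-5,E) → sL=5/13, sR=1/5, mL=1/5, mR=-37/130
sensor matrix S = [[8/41, 40/117], [5/13, 1/5]]; det S = -28832/311805
solve [mL_A; mL_B] = S·[w00; w01] and [mR_A; mR_B] = S·[w10; w11]:
  w00 = 0, w01 = 1, w10 = -1, w11 = 1/2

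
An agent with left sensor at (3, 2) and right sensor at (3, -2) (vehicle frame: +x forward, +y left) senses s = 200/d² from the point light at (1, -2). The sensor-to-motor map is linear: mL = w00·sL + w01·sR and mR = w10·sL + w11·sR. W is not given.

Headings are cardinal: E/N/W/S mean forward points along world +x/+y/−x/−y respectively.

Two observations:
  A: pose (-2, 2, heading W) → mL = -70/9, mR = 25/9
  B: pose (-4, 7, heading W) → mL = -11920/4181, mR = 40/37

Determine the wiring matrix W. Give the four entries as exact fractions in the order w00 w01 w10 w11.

obs A: pose=(-2,2,W) → sL=5, sR=25/9, mL=-70/9, mR=25/9
obs B: pose=(-4,7,W) → sL=200/113, sR=40/37, mL=-11920/4181, mR=40/37
sensor matrix S = [[5, 25/9], [200/113, 40/37]]; det S = 18400/37629
solve [mL_A; mL_B] = S·[w00; w01] and [mR_A; mR_B] = S·[w10; w11]:
  w00 = -1, w01 = -1, w10 = 0, w11 = 1

-1 -1 0 1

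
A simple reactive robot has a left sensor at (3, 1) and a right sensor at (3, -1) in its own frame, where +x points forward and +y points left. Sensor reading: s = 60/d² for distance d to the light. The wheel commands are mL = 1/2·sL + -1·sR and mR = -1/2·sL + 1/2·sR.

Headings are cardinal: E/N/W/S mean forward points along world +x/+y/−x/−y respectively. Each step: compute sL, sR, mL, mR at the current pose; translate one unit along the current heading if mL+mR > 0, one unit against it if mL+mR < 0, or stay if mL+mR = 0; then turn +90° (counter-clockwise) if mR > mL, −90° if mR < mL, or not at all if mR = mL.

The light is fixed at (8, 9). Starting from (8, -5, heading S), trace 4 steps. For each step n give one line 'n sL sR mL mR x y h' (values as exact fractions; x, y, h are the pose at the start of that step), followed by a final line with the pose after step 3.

n=0: pose=(8,-5,S); sL=6/29, sR=6/29; mL=-3/29, mR=0; mL+mR=-3/29 → advance -1; mR−mL=3/29 → turn +1·90°
n=1: pose=(8,-4,E); sL=20/51, sR=12/41; mL=-202/2091, mR=-104/2091; mL+mR=-6/41 → advance -1; mR−mL=98/2091 → turn +1·90°
n=2: pose=(7,-4,N); sL=15/26, sR=3/5; mL=-81/260, mR=3/260; mL+mR=-3/10 → advance -1; mR−mL=21/65 → turn +1·90°
n=3: pose=(7,-5,W); sL=60/241, sR=12/37; mL=-1782/8917, mR=336/8917; mL+mR=-6/37 → advance -1; mR−mL=2118/8917 → turn +1·90°

0 6/29 6/29 -3/29 0 8 -5 S
1 20/51 12/41 -202/2091 -104/2091 8 -4 E
2 15/26 3/5 -81/260 3/260 7 -4 N
3 60/241 12/37 -1782/8917 336/8917 7 -5 W
final 8 -5 S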